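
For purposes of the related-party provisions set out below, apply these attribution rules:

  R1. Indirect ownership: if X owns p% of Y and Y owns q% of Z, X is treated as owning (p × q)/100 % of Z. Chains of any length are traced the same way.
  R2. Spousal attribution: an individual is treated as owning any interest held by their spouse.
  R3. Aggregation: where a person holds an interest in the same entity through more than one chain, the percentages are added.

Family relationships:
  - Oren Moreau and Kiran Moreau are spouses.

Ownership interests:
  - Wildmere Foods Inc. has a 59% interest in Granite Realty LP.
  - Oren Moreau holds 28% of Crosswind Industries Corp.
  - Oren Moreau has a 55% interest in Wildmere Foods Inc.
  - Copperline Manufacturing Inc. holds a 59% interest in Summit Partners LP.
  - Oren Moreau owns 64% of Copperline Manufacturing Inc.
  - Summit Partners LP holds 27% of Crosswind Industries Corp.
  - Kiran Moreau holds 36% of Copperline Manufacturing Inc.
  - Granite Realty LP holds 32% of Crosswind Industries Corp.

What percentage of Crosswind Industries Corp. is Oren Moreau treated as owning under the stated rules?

54.314%

By spousal attribution (R2), Oren Moreau is treated as also owning Kiran Moreau's interest in Copperline Manufacturing Inc, giving 64% + 36% = 100%.
Chain via Wildmere Foods Inc. → Granite Realty LP (R1): 55% × 59% × 32% = 10.384% of Crosswind Industries Corp.
Chain via Copperline Manufacturing Inc. → Summit Partners LP (R1): 100% × 59% × 27% = 15.93% of Crosswind Industries Corp.
Direct interest in Crosswind Industries Corp: 28%.
Aggregating (R3): 10.384% + 15.93% + 28% = 54.314%.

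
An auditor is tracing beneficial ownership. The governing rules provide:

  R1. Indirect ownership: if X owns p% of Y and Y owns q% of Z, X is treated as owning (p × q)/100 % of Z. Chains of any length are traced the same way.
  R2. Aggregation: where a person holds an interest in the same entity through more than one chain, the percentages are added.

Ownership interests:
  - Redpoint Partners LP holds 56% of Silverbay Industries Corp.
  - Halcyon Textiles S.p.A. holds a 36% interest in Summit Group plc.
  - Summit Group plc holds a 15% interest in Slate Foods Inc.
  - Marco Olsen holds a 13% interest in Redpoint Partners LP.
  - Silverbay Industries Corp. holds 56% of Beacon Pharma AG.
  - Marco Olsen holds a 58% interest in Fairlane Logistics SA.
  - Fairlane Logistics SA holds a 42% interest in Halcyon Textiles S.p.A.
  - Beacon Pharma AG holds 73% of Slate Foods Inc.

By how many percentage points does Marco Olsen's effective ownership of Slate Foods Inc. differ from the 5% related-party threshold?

0.708496

Chain via Redpoint Partners LP → Silverbay Industries Corp. → Beacon Pharma AG (R1): 13% × 56% × 56% × 73% = 2.976064% of Slate Foods Inc.
Chain via Fairlane Logistics SA → Halcyon Textiles S.p.A. → Summit Group plc (R1): 58% × 42% × 36% × 15% = 1.31544% of Slate Foods Inc.
Aggregating (R2): 2.976064% + 1.31544% = 4.291504%.
4.291504% falls short of the 5% threshold by 0.708496 percentage points.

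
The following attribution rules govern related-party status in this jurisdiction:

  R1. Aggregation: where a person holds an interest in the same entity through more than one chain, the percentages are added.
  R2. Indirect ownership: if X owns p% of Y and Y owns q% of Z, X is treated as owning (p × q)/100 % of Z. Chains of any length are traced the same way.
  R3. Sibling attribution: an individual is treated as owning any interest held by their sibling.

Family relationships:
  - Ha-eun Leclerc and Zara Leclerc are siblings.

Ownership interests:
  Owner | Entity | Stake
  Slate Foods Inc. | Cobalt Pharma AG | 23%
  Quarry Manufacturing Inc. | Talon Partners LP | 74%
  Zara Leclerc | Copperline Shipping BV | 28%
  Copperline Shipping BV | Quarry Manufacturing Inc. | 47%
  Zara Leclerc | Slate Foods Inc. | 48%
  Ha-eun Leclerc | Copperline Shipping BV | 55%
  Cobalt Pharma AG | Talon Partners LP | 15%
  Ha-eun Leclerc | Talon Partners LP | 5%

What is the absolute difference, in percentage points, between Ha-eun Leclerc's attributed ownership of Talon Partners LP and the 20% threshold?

By sibling attribution (R3), Ha-eun Leclerc is treated as also owning Zara Leclerc's interest in Copperline Shipping BV, giving 55% + 28% = 83%.
By sibling attribution (R3), Ha-eun Leclerc is treated as owning Zara Leclerc's 48% interest in Slate Foods Inc.
Chain via Copperline Shipping BV → Quarry Manufacturing Inc. (R2): 83% × 47% × 74% = 28.8674% of Talon Partners LP.
Direct interest in Talon Partners LP: 5%.
Chain via Slate Foods Inc. → Cobalt Pharma AG (R2): 48% × 23% × 15% = 1.656% of Talon Partners LP.
Aggregating (R1): 28.8674% + 5% + 1.656% = 35.5234%.
35.5234% exceeds the 20% threshold by 15.5234 percentage points.

15.5234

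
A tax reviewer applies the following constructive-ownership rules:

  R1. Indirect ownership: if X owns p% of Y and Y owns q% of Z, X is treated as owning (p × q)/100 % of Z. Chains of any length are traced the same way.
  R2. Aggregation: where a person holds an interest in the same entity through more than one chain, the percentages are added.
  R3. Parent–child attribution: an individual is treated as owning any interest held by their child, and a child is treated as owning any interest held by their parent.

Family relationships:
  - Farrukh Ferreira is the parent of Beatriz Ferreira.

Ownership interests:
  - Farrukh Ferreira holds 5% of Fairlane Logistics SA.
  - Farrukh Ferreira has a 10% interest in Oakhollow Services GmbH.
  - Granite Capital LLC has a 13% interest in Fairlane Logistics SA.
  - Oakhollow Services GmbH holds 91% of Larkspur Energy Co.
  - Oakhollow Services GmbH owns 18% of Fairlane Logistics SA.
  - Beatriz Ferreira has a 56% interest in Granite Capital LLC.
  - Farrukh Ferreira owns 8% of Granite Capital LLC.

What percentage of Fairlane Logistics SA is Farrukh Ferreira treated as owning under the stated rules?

By parent–child attribution (R3), Farrukh Ferreira is treated as also owning Beatriz Ferreira's interest in Granite Capital LLC, giving 8% + 56% = 64%.
Chain via Oakhollow Services GmbH (R1): 10% × 18% = 1.8% of Fairlane Logistics SA.
Chain via Granite Capital LLC (R1): 64% × 13% = 8.32% of Fairlane Logistics SA.
Direct interest in Fairlane Logistics SA: 5%.
Aggregating (R2): 1.8% + 8.32% + 5% = 15.12%.

15.12%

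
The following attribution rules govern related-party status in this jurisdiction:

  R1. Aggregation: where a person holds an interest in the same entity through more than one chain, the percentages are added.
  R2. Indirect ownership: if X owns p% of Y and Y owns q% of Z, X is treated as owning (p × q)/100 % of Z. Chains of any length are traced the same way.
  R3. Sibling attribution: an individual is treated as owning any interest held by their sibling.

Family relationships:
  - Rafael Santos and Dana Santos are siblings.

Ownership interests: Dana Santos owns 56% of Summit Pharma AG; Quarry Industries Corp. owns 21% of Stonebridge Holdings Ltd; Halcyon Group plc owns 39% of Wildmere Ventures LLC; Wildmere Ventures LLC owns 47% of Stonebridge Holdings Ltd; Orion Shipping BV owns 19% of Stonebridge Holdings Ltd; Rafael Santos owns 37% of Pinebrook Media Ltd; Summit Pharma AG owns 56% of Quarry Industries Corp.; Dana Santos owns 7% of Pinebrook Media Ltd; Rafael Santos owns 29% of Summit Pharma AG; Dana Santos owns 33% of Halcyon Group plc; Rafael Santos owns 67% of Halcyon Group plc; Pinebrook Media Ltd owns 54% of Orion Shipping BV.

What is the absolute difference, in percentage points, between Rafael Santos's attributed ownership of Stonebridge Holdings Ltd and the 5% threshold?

27.8404

By sibling attribution (R3), Rafael Santos is treated as also owning Dana Santos's interest in Halcyon Group plc, giving 67% + 33% = 100%.
By sibling attribution (R3), Rafael Santos is treated as also owning Dana Santos's interest in Pinebrook Media Ltd, giving 37% + 7% = 44%.
By sibling attribution (R3), Rafael Santos is treated as also owning Dana Santos's interest in Summit Pharma AG, giving 29% + 56% = 85%.
Chain via Halcyon Group plc → Wildmere Ventures LLC (R2): 100% × 39% × 47% = 18.33% of Stonebridge Holdings Ltd.
Chain via Pinebrook Media Ltd → Orion Shipping BV (R2): 44% × 54% × 19% = 4.5144% of Stonebridge Holdings Ltd.
Chain via Summit Pharma AG → Quarry Industries Corp. (R2): 85% × 56% × 21% = 9.996% of Stonebridge Holdings Ltd.
Aggregating (R1): 18.33% + 4.5144% + 9.996% = 32.8404%.
32.8404% exceeds the 5% threshold by 27.8404 percentage points.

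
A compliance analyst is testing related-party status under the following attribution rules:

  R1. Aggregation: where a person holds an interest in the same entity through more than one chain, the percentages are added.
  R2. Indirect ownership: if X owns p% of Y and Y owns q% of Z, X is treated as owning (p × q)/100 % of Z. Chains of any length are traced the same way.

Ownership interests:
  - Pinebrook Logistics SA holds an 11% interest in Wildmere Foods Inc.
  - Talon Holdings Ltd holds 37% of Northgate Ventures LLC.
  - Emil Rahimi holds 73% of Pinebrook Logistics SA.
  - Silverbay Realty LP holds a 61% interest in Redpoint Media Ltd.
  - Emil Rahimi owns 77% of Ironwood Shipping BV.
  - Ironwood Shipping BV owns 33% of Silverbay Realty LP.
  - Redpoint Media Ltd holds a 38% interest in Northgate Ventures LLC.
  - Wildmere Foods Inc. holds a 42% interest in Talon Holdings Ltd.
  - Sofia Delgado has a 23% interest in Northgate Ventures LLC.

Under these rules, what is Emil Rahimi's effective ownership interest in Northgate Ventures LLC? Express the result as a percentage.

7.1379%

Chain via Pinebrook Logistics SA → Wildmere Foods Inc. → Talon Holdings Ltd (R2): 73% × 11% × 42% × 37% = 1.247862% of Northgate Ventures LLC.
Chain via Ironwood Shipping BV → Silverbay Realty LP → Redpoint Media Ltd (R2): 77% × 33% × 61% × 38% = 5.890038% of Northgate Ventures LLC.
Aggregating (R1): 1.247862% + 5.890038% = 7.1379%.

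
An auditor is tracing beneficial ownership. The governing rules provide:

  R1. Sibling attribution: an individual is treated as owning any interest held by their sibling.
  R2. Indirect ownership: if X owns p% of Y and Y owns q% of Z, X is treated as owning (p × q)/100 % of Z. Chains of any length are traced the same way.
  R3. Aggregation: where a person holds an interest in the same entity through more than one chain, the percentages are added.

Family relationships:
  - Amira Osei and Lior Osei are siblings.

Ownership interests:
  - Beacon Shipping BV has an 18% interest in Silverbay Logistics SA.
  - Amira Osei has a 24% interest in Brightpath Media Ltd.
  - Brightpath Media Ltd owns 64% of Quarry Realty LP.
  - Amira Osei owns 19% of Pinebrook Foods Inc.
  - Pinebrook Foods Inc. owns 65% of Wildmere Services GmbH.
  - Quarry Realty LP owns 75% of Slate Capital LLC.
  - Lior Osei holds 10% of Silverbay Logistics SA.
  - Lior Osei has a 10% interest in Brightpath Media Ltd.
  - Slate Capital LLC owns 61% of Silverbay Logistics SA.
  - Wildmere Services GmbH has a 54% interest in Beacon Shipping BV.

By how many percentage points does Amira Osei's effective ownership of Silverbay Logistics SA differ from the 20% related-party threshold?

By sibling attribution (R1), Amira Osei is treated as also owning Lior Osei's interest in Brightpath Media Ltd, giving 24% + 10% = 34%.
By sibling attribution (R1), Amira Osei is treated as owning Lior Osei's 10% interest in Silverbay Logistics SA.
Chain via Brightpath Media Ltd → Quarry Realty LP → Slate Capital LLC (R2): 34% × 64% × 75% × 61% = 9.9552% of Silverbay Logistics SA.
Chain via Pinebrook Foods Inc. → Wildmere Services GmbH → Beacon Shipping BV (R2): 19% × 65% × 54% × 18% = 1.20042% of Silverbay Logistics SA.
Direct interest in Silverbay Logistics SA: 10%.
Aggregating (R3): 9.9552% + 1.20042% + 10% = 21.15562%.
21.15562% exceeds the 20% threshold by 1.15562 percentage points.

1.15562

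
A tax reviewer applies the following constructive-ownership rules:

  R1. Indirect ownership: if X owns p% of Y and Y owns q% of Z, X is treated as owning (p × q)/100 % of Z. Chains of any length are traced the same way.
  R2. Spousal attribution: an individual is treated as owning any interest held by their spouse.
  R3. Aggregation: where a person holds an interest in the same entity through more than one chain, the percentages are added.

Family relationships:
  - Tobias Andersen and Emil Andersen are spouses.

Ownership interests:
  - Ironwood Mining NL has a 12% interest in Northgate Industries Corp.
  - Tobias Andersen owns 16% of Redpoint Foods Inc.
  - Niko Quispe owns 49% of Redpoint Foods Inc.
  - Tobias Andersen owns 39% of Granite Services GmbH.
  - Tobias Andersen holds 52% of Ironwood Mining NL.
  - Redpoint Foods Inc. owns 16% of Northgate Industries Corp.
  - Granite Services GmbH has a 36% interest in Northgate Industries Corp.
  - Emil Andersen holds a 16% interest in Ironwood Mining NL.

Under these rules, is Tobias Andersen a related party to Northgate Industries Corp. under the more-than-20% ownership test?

By spousal attribution (R2), Tobias Andersen is treated as also owning Emil Andersen's interest in Ironwood Mining NL, giving 52% + 16% = 68%.
Chain via Ironwood Mining NL (R1): 68% × 12% = 8.16% of Northgate Industries Corp.
Chain via Granite Services GmbH (R1): 39% × 36% = 14.04% of Northgate Industries Corp.
Chain via Redpoint Foods Inc. (R1): 16% × 16% = 2.56% of Northgate Industries Corp.
Aggregating (R3): 8.16% + 14.04% + 2.56% = 24.76%.
24.76% exceeds the 20% threshold, so Tobias is a related party to Northgate Industries Corp.

Yes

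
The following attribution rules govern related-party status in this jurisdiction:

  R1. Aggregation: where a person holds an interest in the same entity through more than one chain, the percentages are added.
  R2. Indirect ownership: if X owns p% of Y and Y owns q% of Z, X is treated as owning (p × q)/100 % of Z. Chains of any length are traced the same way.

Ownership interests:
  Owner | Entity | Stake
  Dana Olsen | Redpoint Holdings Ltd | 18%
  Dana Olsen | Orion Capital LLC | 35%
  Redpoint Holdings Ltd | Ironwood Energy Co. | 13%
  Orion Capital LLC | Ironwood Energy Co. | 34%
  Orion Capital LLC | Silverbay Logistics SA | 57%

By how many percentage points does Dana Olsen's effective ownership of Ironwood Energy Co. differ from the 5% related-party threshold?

9.24

Chain via Redpoint Holdings Ltd (R2): 18% × 13% = 2.34% of Ironwood Energy Co.
Chain via Orion Capital LLC (R2): 35% × 34% = 11.9% of Ironwood Energy Co.
Aggregating (R1): 2.34% + 11.9% = 14.24%.
14.24% exceeds the 5% threshold by 9.24 percentage points.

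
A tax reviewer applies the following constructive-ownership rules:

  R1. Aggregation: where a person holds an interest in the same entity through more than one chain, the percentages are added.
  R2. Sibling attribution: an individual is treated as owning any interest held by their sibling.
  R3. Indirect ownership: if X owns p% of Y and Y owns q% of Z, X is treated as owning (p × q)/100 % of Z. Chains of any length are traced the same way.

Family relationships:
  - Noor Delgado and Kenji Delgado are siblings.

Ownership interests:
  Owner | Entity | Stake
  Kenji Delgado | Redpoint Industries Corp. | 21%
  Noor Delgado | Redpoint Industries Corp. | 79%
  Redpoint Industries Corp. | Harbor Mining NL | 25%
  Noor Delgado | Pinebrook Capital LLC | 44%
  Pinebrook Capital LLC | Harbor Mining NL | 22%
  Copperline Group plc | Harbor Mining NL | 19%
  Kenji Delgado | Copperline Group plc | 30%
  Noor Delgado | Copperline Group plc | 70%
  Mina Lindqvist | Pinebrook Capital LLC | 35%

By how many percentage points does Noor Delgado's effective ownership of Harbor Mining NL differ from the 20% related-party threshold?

By sibling attribution (R2), Noor Delgado is treated as also owning Kenji Delgado's interest in Copperline Group plc, giving 70% + 30% = 100%.
By sibling attribution (R2), Noor Delgado is treated as also owning Kenji Delgado's interest in Redpoint Industries Corp, giving 79% + 21% = 100%.
Chain via Copperline Group plc (R3): 100% × 19% = 19% of Harbor Mining NL.
Chain via Pinebrook Capital LLC (R3): 44% × 22% = 9.68% of Harbor Mining NL.
Chain via Redpoint Industries Corp. (R3): 100% × 25% = 25% of Harbor Mining NL.
Aggregating (R1): 19% + 9.68% + 25% = 53.68%.
53.68% exceeds the 20% threshold by 33.68 percentage points.

33.68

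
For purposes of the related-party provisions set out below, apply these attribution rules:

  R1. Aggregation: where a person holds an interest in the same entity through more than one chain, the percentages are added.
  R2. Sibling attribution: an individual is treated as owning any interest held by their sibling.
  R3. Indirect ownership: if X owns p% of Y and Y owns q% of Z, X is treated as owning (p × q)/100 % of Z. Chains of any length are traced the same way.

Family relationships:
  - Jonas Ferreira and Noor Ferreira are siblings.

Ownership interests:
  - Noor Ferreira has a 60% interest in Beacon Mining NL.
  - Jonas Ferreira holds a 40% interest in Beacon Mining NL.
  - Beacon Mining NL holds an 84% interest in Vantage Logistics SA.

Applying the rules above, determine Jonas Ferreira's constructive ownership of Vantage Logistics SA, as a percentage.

84%

By sibling attribution (R2), Jonas Ferreira is treated as also owning Noor Ferreira's interest in Beacon Mining NL, giving 40% + 60% = 100%.
Chain via Beacon Mining NL (R3): 100% × 84% = 84% of Vantage Logistics SA.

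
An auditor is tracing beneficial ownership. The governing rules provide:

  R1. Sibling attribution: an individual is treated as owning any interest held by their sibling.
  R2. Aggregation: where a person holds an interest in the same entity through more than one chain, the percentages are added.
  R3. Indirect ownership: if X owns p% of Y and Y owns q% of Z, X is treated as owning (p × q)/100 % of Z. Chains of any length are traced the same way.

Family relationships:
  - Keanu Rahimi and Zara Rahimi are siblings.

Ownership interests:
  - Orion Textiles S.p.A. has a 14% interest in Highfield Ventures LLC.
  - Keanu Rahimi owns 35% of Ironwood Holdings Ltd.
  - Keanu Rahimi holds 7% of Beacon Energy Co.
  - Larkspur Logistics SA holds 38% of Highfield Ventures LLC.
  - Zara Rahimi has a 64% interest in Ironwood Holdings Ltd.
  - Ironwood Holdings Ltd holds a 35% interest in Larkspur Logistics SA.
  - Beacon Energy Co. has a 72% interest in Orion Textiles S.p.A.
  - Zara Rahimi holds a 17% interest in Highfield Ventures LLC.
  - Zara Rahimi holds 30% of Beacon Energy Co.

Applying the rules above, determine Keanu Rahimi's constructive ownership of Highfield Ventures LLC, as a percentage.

By sibling attribution (R1), Keanu Rahimi is treated as also owning Zara Rahimi's interest in Ironwood Holdings Ltd, giving 35% + 64% = 99%.
By sibling attribution (R1), Keanu Rahimi is treated as also owning Zara Rahimi's interest in Beacon Energy Co, giving 7% + 30% = 37%.
By sibling attribution (R1), Keanu Rahimi is treated as owning Zara Rahimi's 17% interest in Highfield Ventures LLC.
Chain via Ironwood Holdings Ltd → Larkspur Logistics SA (R3): 99% × 35% × 38% = 13.167% of Highfield Ventures LLC.
Chain via Beacon Energy Co. → Orion Textiles S.p.A. (R3): 37% × 72% × 14% = 3.7296% of Highfield Ventures LLC.
Direct interest in Highfield Ventures LLC: 17%.
Aggregating (R2): 13.167% + 3.7296% + 17% = 33.8966%.

33.8966%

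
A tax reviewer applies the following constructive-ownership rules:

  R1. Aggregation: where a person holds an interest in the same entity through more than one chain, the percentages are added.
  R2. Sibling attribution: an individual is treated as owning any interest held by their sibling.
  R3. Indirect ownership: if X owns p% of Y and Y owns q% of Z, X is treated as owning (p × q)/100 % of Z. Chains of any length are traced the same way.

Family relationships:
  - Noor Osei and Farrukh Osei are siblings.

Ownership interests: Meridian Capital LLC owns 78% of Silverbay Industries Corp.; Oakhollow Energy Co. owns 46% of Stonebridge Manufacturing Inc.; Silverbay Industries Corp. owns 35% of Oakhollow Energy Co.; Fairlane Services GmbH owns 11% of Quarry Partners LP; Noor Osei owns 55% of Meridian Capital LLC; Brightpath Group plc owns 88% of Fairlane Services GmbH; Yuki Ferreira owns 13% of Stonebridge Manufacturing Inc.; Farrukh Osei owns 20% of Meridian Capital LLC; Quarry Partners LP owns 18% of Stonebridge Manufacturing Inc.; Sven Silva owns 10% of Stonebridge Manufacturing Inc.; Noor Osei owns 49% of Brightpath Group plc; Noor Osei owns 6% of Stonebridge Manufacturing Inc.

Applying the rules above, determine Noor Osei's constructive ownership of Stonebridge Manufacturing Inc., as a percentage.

16.272276%

By sibling attribution (R2), Noor Osei is treated as also owning Farrukh Osei's interest in Meridian Capital LLC, giving 55% + 20% = 75%.
Chain via Brightpath Group plc → Fairlane Services GmbH → Quarry Partners LP (R3): 49% × 88% × 11% × 18% = 0.853776% of Stonebridge Manufacturing Inc.
Chain via Meridian Capital LLC → Silverbay Industries Corp. → Oakhollow Energy Co. (R3): 75% × 78% × 35% × 46% = 9.4185% of Stonebridge Manufacturing Inc.
Direct interest in Stonebridge Manufacturing Inc: 6%.
Aggregating (R1): 0.853776% + 9.4185% + 6% = 16.272276%.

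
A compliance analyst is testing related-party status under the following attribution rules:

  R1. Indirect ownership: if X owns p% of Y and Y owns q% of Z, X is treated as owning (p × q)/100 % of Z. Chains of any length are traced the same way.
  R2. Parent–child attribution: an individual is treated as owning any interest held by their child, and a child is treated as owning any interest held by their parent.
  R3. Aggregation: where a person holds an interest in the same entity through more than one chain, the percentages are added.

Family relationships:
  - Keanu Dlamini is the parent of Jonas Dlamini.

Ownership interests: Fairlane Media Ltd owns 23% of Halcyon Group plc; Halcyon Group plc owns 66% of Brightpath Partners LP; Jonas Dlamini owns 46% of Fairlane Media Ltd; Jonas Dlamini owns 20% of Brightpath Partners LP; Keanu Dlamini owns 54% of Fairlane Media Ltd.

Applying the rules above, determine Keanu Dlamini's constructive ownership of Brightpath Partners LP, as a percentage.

By parent–child attribution (R2), Keanu Dlamini is treated as also owning Jonas Dlamini's interest in Fairlane Media Ltd, giving 54% + 46% = 100%.
By parent–child attribution (R2), Keanu Dlamini is treated as owning Jonas Dlamini's 20% interest in Brightpath Partners LP.
Chain via Fairlane Media Ltd → Halcyon Group plc (R1): 100% × 23% × 66% = 15.18% of Brightpath Partners LP.
Direct interest in Brightpath Partners LP: 20%.
Aggregating (R3): 15.18% + 20% = 35.18%.

35.18%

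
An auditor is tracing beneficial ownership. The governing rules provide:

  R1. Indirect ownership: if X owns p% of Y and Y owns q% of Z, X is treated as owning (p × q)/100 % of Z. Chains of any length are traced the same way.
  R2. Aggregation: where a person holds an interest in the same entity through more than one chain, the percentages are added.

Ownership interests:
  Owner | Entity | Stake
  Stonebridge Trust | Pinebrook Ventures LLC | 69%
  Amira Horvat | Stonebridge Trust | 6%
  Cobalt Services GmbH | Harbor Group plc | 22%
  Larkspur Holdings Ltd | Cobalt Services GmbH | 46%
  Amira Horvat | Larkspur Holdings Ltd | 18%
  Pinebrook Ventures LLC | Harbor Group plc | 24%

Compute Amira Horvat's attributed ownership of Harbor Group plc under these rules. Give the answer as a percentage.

2.8152%

Chain via Stonebridge Trust → Pinebrook Ventures LLC (R1): 6% × 69% × 24% = 0.9936% of Harbor Group plc.
Chain via Larkspur Holdings Ltd → Cobalt Services GmbH (R1): 18% × 46% × 22% = 1.8216% of Harbor Group plc.
Aggregating (R2): 0.9936% + 1.8216% = 2.8152%.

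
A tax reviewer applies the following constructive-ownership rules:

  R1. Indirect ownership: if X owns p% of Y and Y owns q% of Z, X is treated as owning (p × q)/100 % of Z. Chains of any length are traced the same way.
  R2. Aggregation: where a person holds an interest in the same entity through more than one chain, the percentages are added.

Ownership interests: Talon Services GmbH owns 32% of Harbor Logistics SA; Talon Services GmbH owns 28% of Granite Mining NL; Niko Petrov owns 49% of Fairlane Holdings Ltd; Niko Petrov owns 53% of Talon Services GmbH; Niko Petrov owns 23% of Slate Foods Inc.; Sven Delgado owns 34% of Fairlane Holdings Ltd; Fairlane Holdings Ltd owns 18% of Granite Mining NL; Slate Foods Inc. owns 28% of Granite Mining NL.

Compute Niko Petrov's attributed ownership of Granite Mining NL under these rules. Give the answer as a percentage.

Chain via Slate Foods Inc. (R1): 23% × 28% = 6.44% of Granite Mining NL.
Chain via Fairlane Holdings Ltd (R1): 49% × 18% = 8.82% of Granite Mining NL.
Chain via Talon Services GmbH (R1): 53% × 28% = 14.84% of Granite Mining NL.
Aggregating (R2): 6.44% + 8.82% + 14.84% = 30.1%.

30.1%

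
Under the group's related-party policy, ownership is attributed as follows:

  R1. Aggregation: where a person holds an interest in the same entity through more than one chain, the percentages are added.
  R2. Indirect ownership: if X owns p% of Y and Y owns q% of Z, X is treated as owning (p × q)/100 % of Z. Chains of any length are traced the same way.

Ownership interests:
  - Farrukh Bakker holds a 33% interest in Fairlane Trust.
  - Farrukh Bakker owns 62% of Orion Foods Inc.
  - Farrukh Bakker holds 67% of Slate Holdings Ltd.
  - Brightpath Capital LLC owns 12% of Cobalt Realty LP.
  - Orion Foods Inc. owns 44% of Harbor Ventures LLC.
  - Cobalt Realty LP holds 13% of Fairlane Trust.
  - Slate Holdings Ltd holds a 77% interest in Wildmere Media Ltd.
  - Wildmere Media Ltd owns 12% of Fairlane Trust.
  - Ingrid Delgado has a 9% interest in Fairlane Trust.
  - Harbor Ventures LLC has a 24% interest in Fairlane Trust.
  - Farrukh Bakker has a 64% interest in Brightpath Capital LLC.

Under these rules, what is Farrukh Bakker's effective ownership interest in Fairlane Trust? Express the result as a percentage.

Chain via Brightpath Capital LLC → Cobalt Realty LP (R2): 64% × 12% × 13% = 0.9984% of Fairlane Trust.
Chain via Orion Foods Inc. → Harbor Ventures LLC (R2): 62% × 44% × 24% = 6.5472% of Fairlane Trust.
Chain via Slate Holdings Ltd → Wildmere Media Ltd (R2): 67% × 77% × 12% = 6.1908% of Fairlane Trust.
Direct interest in Fairlane Trust: 33%.
Aggregating (R1): 0.9984% + 6.5472% + 6.1908% + 33% = 46.7364%.

46.7364%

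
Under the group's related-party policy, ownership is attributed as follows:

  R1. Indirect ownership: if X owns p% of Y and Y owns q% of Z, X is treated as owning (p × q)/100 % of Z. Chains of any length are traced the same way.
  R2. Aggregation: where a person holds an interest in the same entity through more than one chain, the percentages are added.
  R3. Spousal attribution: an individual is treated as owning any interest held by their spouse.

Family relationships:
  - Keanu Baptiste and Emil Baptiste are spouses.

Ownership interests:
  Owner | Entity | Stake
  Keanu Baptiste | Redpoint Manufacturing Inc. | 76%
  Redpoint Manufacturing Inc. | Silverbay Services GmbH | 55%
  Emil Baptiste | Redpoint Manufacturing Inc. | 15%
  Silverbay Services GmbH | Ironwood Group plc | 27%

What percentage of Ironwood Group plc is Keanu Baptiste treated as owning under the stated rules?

By spousal attribution (R3), Keanu Baptiste is treated as also owning Emil Baptiste's interest in Redpoint Manufacturing Inc, giving 76% + 15% = 91%.
Chain via Redpoint Manufacturing Inc. → Silverbay Services GmbH (R1): 91% × 55% × 27% = 13.5135% of Ironwood Group plc.

13.5135%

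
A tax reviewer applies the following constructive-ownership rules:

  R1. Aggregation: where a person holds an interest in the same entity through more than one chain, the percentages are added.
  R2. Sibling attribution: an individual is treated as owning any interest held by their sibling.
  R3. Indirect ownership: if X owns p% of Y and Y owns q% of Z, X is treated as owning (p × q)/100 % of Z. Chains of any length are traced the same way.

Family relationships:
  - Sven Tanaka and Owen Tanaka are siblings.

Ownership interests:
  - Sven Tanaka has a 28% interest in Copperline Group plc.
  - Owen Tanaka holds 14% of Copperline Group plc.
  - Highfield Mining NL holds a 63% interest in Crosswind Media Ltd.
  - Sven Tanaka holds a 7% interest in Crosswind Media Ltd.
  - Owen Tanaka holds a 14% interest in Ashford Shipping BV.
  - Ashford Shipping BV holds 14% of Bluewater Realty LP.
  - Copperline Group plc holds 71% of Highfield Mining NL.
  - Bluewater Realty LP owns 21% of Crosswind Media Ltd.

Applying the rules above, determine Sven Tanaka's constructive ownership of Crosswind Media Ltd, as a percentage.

By sibling attribution (R2), Sven Tanaka is treated as also owning Owen Tanaka's interest in Copperline Group plc, giving 28% + 14% = 42%.
By sibling attribution (R2), Sven Tanaka is treated as owning Owen Tanaka's 14% interest in Ashford Shipping BV.
Chain via Copperline Group plc → Highfield Mining NL (R3): 42% × 71% × 63% = 18.7866% of Crosswind Media Ltd.
Direct interest in Crosswind Media Ltd: 7%.
Chain via Ashford Shipping BV → Bluewater Realty LP (R3): 14% × 14% × 21% = 0.4116% of Crosswind Media Ltd.
Aggregating (R1): 18.7866% + 7% + 0.4116% = 26.1982%.

26.1982%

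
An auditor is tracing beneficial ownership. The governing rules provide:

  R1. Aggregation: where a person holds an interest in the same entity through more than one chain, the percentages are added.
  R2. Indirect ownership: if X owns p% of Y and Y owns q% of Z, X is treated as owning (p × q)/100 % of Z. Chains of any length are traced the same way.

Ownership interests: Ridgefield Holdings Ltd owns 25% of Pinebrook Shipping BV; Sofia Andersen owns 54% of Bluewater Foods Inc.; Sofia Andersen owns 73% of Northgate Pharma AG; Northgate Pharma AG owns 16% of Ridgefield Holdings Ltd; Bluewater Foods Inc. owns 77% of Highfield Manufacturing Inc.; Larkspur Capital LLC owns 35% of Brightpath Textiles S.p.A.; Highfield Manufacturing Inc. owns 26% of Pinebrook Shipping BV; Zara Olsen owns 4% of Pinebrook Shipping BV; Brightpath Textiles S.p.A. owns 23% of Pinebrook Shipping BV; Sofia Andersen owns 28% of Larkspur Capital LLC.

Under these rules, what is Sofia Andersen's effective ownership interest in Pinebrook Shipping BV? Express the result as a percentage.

15.9848%

Chain via Larkspur Capital LLC → Brightpath Textiles S.p.A. (R2): 28% × 35% × 23% = 2.254% of Pinebrook Shipping BV.
Chain via Northgate Pharma AG → Ridgefield Holdings Ltd (R2): 73% × 16% × 25% = 2.92% of Pinebrook Shipping BV.
Chain via Bluewater Foods Inc. → Highfield Manufacturing Inc. (R2): 54% × 77% × 26% = 10.8108% of Pinebrook Shipping BV.
Aggregating (R1): 2.254% + 2.92% + 10.8108% = 15.9848%.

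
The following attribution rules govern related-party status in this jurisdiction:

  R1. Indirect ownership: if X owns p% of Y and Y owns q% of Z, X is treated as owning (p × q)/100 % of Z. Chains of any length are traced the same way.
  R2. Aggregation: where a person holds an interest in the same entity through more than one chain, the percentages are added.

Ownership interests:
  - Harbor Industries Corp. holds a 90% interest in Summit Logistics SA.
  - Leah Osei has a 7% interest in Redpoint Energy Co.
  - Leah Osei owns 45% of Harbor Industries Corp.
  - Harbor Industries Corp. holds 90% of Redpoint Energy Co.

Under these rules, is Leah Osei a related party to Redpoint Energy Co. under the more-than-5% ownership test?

Chain via Harbor Industries Corp. (R1): 45% × 90% = 40.5% of Redpoint Energy Co.
Direct interest in Redpoint Energy Co: 7%.
Aggregating (R2): 40.5% + 7% = 47.5%.
47.5% exceeds the 5% threshold, so Leah is a related party to Redpoint Energy Co.

Yes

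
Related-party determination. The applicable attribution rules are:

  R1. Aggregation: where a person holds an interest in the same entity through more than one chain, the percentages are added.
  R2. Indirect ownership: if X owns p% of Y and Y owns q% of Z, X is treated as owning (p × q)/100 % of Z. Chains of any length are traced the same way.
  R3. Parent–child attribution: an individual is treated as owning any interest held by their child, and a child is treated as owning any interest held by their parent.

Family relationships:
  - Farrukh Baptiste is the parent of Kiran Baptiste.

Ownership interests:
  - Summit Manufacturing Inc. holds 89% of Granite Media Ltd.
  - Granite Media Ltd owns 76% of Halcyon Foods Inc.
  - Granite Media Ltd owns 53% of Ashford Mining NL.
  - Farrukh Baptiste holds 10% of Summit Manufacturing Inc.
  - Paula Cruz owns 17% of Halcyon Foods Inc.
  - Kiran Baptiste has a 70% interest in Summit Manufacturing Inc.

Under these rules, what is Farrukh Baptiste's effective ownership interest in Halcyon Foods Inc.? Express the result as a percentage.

By parent–child attribution (R3), Farrukh Baptiste is treated as also owning Kiran Baptiste's interest in Summit Manufacturing Inc, giving 10% + 70% = 80%.
Chain via Summit Manufacturing Inc. → Granite Media Ltd (R2): 80% × 89% × 76% = 54.112% of Halcyon Foods Inc.

54.112%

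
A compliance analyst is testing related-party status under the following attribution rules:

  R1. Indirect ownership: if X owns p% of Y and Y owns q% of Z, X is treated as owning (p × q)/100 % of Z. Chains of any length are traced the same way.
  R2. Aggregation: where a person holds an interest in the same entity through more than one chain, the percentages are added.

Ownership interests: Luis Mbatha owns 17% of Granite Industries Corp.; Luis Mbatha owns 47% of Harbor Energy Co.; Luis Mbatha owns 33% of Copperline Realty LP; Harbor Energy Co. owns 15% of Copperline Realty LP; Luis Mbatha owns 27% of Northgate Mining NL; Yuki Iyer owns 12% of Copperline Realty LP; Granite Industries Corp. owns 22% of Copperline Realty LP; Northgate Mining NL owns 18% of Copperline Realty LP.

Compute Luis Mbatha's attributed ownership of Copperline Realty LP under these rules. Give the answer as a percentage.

Chain via Harbor Energy Co. (R1): 47% × 15% = 7.05% of Copperline Realty LP.
Chain via Northgate Mining NL (R1): 27% × 18% = 4.86% of Copperline Realty LP.
Chain via Granite Industries Corp. (R1): 17% × 22% = 3.74% of Copperline Realty LP.
Direct interest in Copperline Realty LP: 33%.
Aggregating (R2): 7.05% + 4.86% + 3.74% + 33% = 48.65%.

48.65%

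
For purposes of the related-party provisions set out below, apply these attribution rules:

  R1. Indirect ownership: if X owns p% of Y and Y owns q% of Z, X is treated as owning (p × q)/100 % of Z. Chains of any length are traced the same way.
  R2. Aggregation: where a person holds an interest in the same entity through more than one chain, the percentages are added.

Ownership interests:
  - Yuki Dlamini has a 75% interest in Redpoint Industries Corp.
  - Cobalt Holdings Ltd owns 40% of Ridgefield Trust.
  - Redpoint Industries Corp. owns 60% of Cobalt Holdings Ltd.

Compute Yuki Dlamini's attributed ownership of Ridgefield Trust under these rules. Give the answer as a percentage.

Chain via Redpoint Industries Corp. → Cobalt Holdings Ltd (R1): 75% × 60% × 40% = 18% of Ridgefield Trust.

18%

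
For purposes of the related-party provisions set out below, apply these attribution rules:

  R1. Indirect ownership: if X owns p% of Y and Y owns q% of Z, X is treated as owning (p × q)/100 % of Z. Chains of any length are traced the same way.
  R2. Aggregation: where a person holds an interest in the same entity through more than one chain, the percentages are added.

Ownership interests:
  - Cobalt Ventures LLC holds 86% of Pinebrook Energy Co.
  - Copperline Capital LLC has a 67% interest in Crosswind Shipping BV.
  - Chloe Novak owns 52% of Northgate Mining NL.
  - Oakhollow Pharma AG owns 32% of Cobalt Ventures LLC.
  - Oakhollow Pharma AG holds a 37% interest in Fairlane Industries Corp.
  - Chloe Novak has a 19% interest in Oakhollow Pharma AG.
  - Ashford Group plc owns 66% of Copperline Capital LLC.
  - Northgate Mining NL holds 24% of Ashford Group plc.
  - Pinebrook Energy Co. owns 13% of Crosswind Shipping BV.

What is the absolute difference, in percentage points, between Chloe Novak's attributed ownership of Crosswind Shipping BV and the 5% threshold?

Chain via Northgate Mining NL → Ashford Group plc → Copperline Capital LLC (R1): 52% × 24% × 66% × 67% = 5.518656% of Crosswind Shipping BV.
Chain via Oakhollow Pharma AG → Cobalt Ventures LLC → Pinebrook Energy Co. (R1): 19% × 32% × 86% × 13% = 0.679744% of Crosswind Shipping BV.
Aggregating (R2): 5.518656% + 0.679744% = 6.1984%.
6.1984% exceeds the 5% threshold by 1.1984 percentage points.

1.1984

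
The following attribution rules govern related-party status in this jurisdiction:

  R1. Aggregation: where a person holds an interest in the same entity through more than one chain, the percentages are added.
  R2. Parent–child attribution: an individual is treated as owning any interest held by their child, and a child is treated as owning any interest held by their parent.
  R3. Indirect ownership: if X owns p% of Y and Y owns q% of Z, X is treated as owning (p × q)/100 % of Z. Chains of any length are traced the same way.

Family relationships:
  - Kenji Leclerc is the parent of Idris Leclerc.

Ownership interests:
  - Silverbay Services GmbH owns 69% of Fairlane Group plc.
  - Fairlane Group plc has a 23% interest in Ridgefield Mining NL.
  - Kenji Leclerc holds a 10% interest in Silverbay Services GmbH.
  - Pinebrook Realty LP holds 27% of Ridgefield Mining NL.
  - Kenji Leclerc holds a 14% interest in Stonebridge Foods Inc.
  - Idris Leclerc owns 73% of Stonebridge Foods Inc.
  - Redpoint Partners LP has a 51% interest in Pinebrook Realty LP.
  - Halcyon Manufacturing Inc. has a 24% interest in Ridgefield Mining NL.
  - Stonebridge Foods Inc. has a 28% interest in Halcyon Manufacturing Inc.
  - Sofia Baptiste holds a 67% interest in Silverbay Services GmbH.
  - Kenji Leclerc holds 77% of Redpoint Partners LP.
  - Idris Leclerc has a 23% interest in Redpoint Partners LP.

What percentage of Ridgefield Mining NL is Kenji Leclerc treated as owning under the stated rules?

21.2034%

By parent–child attribution (R2), Kenji Leclerc is treated as also owning Idris Leclerc's interest in Stonebridge Foods Inc, giving 14% + 73% = 87%.
By parent–child attribution (R2), Kenji Leclerc is treated as also owning Idris Leclerc's interest in Redpoint Partners LP, giving 77% + 23% = 100%.
Chain via Stonebridge Foods Inc. → Halcyon Manufacturing Inc. (R3): 87% × 28% × 24% = 5.8464% of Ridgefield Mining NL.
Chain via Redpoint Partners LP → Pinebrook Realty LP (R3): 100% × 51% × 27% = 13.77% of Ridgefield Mining NL.
Chain via Silverbay Services GmbH → Fairlane Group plc (R3): 10% × 69% × 23% = 1.587% of Ridgefield Mining NL.
Aggregating (R1): 5.8464% + 13.77% + 1.587% = 21.2034%.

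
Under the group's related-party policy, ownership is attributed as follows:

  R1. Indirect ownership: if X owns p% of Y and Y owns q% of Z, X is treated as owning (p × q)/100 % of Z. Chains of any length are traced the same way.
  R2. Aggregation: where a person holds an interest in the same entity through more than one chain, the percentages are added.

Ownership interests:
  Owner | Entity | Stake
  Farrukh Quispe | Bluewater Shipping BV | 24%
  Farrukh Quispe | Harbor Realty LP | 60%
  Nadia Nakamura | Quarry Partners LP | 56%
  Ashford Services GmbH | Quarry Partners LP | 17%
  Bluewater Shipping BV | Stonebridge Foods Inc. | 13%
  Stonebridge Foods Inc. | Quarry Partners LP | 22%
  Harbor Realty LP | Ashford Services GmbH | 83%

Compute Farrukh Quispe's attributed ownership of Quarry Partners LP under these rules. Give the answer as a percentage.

9.1524%

Chain via Bluewater Shipping BV → Stonebridge Foods Inc. (R1): 24% × 13% × 22% = 0.6864% of Quarry Partners LP.
Chain via Harbor Realty LP → Ashford Services GmbH (R1): 60% × 83% × 17% = 8.466% of Quarry Partners LP.
Aggregating (R2): 0.6864% + 8.466% = 9.1524%.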